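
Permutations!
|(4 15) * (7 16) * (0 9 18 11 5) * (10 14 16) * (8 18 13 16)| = 22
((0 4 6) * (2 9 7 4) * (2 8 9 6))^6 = ((0 8 9 7 4 2 6))^6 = (0 6 2 4 7 9 8)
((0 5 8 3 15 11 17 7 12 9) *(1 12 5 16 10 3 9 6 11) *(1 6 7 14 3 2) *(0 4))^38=((0 16 10 2 1 12 7 5 8 9 4)(3 15 6 11 17 14))^38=(0 12 4 1 9 2 8 10 5 16 7)(3 6 17)(11 14 15)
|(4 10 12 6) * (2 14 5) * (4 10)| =|(2 14 5)(6 10 12)| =3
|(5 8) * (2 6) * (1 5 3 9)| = 10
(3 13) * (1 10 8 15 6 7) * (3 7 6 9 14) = (1 10 8 15 9 14 3 13 7) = [0, 10, 2, 13, 4, 5, 6, 1, 15, 14, 8, 11, 12, 7, 3, 9]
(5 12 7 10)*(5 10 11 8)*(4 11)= (4 11 8 5 12 7)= [0, 1, 2, 3, 11, 12, 6, 4, 5, 9, 10, 8, 7]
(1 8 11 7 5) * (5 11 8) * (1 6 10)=(1 5 6 10)(7 11)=[0, 5, 2, 3, 4, 6, 10, 11, 8, 9, 1, 7]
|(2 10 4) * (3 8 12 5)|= 12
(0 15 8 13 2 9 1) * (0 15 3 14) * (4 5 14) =(0 3 4 5 14)(1 15 8 13 2 9) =[3, 15, 9, 4, 5, 14, 6, 7, 13, 1, 10, 11, 12, 2, 0, 8]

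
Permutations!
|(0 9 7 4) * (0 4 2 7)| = 2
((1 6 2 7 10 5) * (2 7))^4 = ((1 6 7 10 5))^4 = (1 5 10 7 6)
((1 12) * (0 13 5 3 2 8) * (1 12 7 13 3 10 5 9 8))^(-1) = (0 8 9 13 7 1 2 3)(5 10)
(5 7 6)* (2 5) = [0, 1, 5, 3, 4, 7, 2, 6] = (2 5 7 6)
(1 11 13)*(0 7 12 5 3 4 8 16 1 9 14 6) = (0 7 12 5 3 4 8 16 1 11 13 9 14 6) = [7, 11, 2, 4, 8, 3, 0, 12, 16, 14, 10, 13, 5, 9, 6, 15, 1]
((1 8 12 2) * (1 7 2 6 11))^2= (1 12 11 8 6)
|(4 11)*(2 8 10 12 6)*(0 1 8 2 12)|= |(0 1 8 10)(4 11)(6 12)|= 4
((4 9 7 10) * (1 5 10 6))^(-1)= ((1 5 10 4 9 7 6))^(-1)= (1 6 7 9 4 10 5)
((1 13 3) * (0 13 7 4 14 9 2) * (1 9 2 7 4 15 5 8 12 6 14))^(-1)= (0 2 14 6 12 8 5 15 7 9 3 13)(1 4)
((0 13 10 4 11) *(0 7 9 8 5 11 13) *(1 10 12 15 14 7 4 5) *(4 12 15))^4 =(1 12 14)(4 7 10)(5 13 9)(8 11 15)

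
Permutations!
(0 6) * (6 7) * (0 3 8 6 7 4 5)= (0 4 5)(3 8 6)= [4, 1, 2, 8, 5, 0, 3, 7, 6]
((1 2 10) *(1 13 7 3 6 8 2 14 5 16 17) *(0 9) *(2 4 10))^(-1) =(0 9)(1 17 16 5 14)(3 7 13 10 4 8 6)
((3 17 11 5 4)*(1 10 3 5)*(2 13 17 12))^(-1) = (1 11 17 13 2 12 3 10)(4 5)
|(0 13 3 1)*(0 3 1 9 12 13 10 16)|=|(0 10 16)(1 3 9 12 13)|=15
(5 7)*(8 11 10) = [0, 1, 2, 3, 4, 7, 6, 5, 11, 9, 8, 10] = (5 7)(8 11 10)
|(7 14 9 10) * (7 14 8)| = 6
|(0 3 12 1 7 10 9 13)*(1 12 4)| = |(0 3 4 1 7 10 9 13)| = 8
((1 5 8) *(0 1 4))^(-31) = (0 4 8 5 1) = ((0 1 5 8 4))^(-31)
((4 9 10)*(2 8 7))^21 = ((2 8 7)(4 9 10))^21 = (10)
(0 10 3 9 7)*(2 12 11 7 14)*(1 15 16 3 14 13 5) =(0 10 14 2 12 11 7)(1 15 16 3 9 13 5) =[10, 15, 12, 9, 4, 1, 6, 0, 8, 13, 14, 7, 11, 5, 2, 16, 3]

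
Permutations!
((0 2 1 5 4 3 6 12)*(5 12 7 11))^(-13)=((0 2 1 12)(3 6 7 11 5 4))^(-13)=(0 12 1 2)(3 4 5 11 7 6)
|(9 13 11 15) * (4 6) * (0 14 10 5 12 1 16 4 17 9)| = 14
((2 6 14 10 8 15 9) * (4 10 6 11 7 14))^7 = ((2 11 7 14 6 4 10 8 15 9))^7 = (2 8 6 11 15 4 7 9 10 14)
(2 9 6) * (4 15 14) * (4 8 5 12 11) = (2 9 6)(4 15 14 8 5 12 11) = [0, 1, 9, 3, 15, 12, 2, 7, 5, 6, 10, 4, 11, 13, 8, 14]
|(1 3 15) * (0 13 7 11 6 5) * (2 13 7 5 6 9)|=21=|(0 7 11 9 2 13 5)(1 3 15)|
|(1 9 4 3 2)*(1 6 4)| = 4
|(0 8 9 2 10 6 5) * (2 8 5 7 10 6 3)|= |(0 5)(2 6 7 10 3)(8 9)|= 10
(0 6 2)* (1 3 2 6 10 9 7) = (0 10 9 7 1 3 2) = [10, 3, 0, 2, 4, 5, 6, 1, 8, 7, 9]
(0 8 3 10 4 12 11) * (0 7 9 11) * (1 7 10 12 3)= (0 8 1 7 9 11 10 4 3 12)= [8, 7, 2, 12, 3, 5, 6, 9, 1, 11, 4, 10, 0]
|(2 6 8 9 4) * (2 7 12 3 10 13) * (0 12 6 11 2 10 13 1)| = 30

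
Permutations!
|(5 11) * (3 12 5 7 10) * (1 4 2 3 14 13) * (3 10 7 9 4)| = 11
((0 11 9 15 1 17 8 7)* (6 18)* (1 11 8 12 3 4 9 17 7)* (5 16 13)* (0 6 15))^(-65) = ((0 8 1 7 6 18 15 11 17 12 3 4 9)(5 16 13))^(-65) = (18)(5 16 13)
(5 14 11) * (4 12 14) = (4 12 14 11 5) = [0, 1, 2, 3, 12, 4, 6, 7, 8, 9, 10, 5, 14, 13, 11]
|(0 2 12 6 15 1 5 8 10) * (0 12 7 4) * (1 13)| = |(0 2 7 4)(1 5 8 10 12 6 15 13)| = 8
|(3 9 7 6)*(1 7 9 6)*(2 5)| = |(9)(1 7)(2 5)(3 6)| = 2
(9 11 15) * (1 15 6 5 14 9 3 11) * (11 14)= [0, 15, 2, 14, 4, 11, 5, 7, 8, 1, 10, 6, 12, 13, 9, 3]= (1 15 3 14 9)(5 11 6)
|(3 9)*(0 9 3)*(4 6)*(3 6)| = 6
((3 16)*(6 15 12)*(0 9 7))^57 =(3 16)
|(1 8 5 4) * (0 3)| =4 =|(0 3)(1 8 5 4)|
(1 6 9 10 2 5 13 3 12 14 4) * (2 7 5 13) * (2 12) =(1 6 9 10 7 5 12 14 4)(2 13 3) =[0, 6, 13, 2, 1, 12, 9, 5, 8, 10, 7, 11, 14, 3, 4]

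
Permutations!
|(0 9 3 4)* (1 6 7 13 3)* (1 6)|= 7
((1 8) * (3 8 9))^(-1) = (1 8 3 9)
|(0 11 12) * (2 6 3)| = 3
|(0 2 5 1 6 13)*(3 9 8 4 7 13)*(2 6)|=24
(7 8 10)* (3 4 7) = (3 4 7 8 10) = [0, 1, 2, 4, 7, 5, 6, 8, 10, 9, 3]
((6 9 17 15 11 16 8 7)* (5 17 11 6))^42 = ((5 17 15 6 9 11 16 8 7))^42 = (5 16 6)(7 11 15)(8 9 17)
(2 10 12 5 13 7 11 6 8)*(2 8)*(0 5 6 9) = (0 5 13 7 11 9)(2 10 12 6) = [5, 1, 10, 3, 4, 13, 2, 11, 8, 0, 12, 9, 6, 7]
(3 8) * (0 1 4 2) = (0 1 4 2)(3 8) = [1, 4, 0, 8, 2, 5, 6, 7, 3]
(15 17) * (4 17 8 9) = (4 17 15 8 9) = [0, 1, 2, 3, 17, 5, 6, 7, 9, 4, 10, 11, 12, 13, 14, 8, 16, 15]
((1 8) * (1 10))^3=(10)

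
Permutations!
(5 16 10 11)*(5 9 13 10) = (5 16)(9 13 10 11) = [0, 1, 2, 3, 4, 16, 6, 7, 8, 13, 11, 9, 12, 10, 14, 15, 5]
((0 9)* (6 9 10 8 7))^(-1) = (0 9 6 7 8 10)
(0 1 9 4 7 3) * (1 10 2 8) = (0 10 2 8 1 9 4 7 3) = [10, 9, 8, 0, 7, 5, 6, 3, 1, 4, 2]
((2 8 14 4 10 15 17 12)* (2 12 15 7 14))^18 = ((2 8)(4 10 7 14)(15 17))^18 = (17)(4 7)(10 14)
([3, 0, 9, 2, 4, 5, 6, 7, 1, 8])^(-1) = (0 1 8 9 2 3)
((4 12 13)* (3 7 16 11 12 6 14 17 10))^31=(3 17 6 13 11 7 10 14 4 12 16)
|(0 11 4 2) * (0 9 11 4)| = 5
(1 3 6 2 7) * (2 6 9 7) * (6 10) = [0, 3, 2, 9, 4, 5, 10, 1, 8, 7, 6] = (1 3 9 7)(6 10)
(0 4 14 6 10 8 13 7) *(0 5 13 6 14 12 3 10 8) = [4, 1, 2, 10, 12, 13, 8, 5, 6, 9, 0, 11, 3, 7, 14] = (14)(0 4 12 3 10)(5 13 7)(6 8)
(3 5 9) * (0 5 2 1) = (0 5 9 3 2 1) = [5, 0, 1, 2, 4, 9, 6, 7, 8, 3]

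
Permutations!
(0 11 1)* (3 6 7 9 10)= [11, 0, 2, 6, 4, 5, 7, 9, 8, 10, 3, 1]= (0 11 1)(3 6 7 9 10)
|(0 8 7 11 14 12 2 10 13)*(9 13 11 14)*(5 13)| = |(0 8 7 14 12 2 10 11 9 5 13)| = 11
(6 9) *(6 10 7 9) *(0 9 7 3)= (0 9 10 3)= [9, 1, 2, 0, 4, 5, 6, 7, 8, 10, 3]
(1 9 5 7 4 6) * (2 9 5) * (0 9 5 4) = (0 9 2 5 7)(1 4 6) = [9, 4, 5, 3, 6, 7, 1, 0, 8, 2]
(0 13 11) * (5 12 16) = [13, 1, 2, 3, 4, 12, 6, 7, 8, 9, 10, 0, 16, 11, 14, 15, 5] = (0 13 11)(5 12 16)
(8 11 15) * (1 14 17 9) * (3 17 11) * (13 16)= (1 14 11 15 8 3 17 9)(13 16)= [0, 14, 2, 17, 4, 5, 6, 7, 3, 1, 10, 15, 12, 16, 11, 8, 13, 9]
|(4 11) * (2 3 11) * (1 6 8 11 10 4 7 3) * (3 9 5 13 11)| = |(1 6 8 3 10 4 2)(5 13 11 7 9)| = 35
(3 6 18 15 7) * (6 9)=[0, 1, 2, 9, 4, 5, 18, 3, 8, 6, 10, 11, 12, 13, 14, 7, 16, 17, 15]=(3 9 6 18 15 7)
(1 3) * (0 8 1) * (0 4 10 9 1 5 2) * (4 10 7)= (0 8 5 2)(1 3 10 9)(4 7)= [8, 3, 0, 10, 7, 2, 6, 4, 5, 1, 9]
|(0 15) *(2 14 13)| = |(0 15)(2 14 13)| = 6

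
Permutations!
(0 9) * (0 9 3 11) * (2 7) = [3, 1, 7, 11, 4, 5, 6, 2, 8, 9, 10, 0] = (0 3 11)(2 7)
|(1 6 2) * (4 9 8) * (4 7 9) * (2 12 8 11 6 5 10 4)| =30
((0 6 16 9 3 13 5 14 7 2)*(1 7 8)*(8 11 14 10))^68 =((0 6 16 9 3 13 5 10 8 1 7 2)(11 14))^68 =(0 8 3)(1 13 6)(2 10 9)(5 16 7)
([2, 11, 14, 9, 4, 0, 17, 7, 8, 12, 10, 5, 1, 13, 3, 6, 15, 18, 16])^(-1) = [5, 12, 0, 14, 4, 11, 15, 7, 8, 3, 10, 1, 9, 13, 2, 16, 18, 6, 17]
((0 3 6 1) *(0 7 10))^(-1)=(0 10 7 1 6 3)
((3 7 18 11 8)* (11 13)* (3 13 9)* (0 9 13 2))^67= (0 18 2 7 8 3 11 9 13)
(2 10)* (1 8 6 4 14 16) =(1 8 6 4 14 16)(2 10) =[0, 8, 10, 3, 14, 5, 4, 7, 6, 9, 2, 11, 12, 13, 16, 15, 1]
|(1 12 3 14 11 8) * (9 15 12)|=|(1 9 15 12 3 14 11 8)|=8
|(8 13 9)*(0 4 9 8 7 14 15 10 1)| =8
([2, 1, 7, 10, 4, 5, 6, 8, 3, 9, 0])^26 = (0 7 3)(2 8 10)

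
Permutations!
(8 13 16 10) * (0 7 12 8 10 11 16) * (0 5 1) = [7, 0, 2, 3, 4, 1, 6, 12, 13, 9, 10, 16, 8, 5, 14, 15, 11] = (0 7 12 8 13 5 1)(11 16)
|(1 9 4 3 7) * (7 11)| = 6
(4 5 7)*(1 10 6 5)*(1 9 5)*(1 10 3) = [0, 3, 2, 1, 9, 7, 10, 4, 8, 5, 6] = (1 3)(4 9 5 7)(6 10)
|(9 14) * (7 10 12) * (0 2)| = 6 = |(0 2)(7 10 12)(9 14)|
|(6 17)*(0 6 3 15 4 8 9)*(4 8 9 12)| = 9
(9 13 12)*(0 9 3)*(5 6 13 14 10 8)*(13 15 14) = (0 9 13 12 3)(5 6 15 14 10 8) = [9, 1, 2, 0, 4, 6, 15, 7, 5, 13, 8, 11, 3, 12, 10, 14]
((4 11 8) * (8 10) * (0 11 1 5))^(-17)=(0 4 11 1 10 5 8)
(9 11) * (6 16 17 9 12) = (6 16 17 9 11 12) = [0, 1, 2, 3, 4, 5, 16, 7, 8, 11, 10, 12, 6, 13, 14, 15, 17, 9]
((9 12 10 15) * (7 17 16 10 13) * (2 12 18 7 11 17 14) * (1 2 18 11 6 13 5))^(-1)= ((1 2 12 5)(6 13)(7 14 18)(9 11 17 16 10 15))^(-1)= (1 5 12 2)(6 13)(7 18 14)(9 15 10 16 17 11)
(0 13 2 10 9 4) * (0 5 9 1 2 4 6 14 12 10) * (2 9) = [13, 9, 0, 3, 5, 2, 14, 7, 8, 6, 1, 11, 10, 4, 12] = (0 13 4 5 2)(1 9 6 14 12 10)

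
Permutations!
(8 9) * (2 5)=(2 5)(8 9)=[0, 1, 5, 3, 4, 2, 6, 7, 9, 8]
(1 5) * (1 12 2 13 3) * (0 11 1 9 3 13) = (13)(0 11 1 5 12 2)(3 9) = [11, 5, 0, 9, 4, 12, 6, 7, 8, 3, 10, 1, 2, 13]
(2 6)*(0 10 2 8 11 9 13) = (0 10 2 6 8 11 9 13) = [10, 1, 6, 3, 4, 5, 8, 7, 11, 13, 2, 9, 12, 0]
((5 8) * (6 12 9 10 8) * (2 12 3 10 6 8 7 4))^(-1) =(2 4 7 10 3 6 9 12)(5 8)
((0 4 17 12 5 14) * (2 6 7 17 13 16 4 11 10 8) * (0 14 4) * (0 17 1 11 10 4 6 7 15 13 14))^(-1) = (0 14 4 11 1 7 2 8 10)(5 12 17 16 13 15 6)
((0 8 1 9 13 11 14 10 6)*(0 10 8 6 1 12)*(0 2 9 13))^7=(0 8 1 9 14 10 2 11 6 12 13)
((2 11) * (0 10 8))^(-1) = (0 8 10)(2 11)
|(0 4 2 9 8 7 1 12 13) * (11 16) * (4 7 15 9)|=30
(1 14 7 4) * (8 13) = (1 14 7 4)(8 13) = [0, 14, 2, 3, 1, 5, 6, 4, 13, 9, 10, 11, 12, 8, 7]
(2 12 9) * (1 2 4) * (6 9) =[0, 2, 12, 3, 1, 5, 9, 7, 8, 4, 10, 11, 6] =(1 2 12 6 9 4)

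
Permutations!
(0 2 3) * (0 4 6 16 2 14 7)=(0 14 7)(2 3 4 6 16)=[14, 1, 3, 4, 6, 5, 16, 0, 8, 9, 10, 11, 12, 13, 7, 15, 2]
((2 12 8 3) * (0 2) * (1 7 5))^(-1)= (0 3 8 12 2)(1 5 7)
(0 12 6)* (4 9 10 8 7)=(0 12 6)(4 9 10 8 7)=[12, 1, 2, 3, 9, 5, 0, 4, 7, 10, 8, 11, 6]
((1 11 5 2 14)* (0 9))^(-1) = (0 9)(1 14 2 5 11) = ((0 9)(1 11 5 2 14))^(-1)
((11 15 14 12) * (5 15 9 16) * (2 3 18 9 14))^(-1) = ((2 3 18 9 16 5 15)(11 14 12))^(-1) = (2 15 5 16 9 18 3)(11 12 14)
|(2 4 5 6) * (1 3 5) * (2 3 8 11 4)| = 12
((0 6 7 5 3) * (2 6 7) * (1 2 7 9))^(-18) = (0 5 6 1)(2 9 3 7)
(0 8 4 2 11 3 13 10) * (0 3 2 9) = (0 8 4 9)(2 11)(3 13 10) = [8, 1, 11, 13, 9, 5, 6, 7, 4, 0, 3, 2, 12, 10]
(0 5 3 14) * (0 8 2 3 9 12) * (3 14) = [5, 1, 14, 3, 4, 9, 6, 7, 2, 12, 10, 11, 0, 13, 8] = (0 5 9 12)(2 14 8)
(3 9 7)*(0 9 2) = (0 9 7 3 2) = [9, 1, 0, 2, 4, 5, 6, 3, 8, 7]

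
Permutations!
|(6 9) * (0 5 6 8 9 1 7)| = |(0 5 6 1 7)(8 9)| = 10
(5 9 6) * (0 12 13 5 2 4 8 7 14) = [12, 1, 4, 3, 8, 9, 2, 14, 7, 6, 10, 11, 13, 5, 0] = (0 12 13 5 9 6 2 4 8 7 14)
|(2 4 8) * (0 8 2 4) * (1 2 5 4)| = |(0 8 1 2)(4 5)| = 4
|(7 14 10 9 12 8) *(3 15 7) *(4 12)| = |(3 15 7 14 10 9 4 12 8)| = 9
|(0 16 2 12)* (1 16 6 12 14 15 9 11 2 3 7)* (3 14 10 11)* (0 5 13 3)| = |(0 6 12 5 13 3 7 1 16 14 15 9)(2 10 11)| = 12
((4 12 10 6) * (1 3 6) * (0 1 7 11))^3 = ((0 1 3 6 4 12 10 7 11))^3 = (0 6 10)(1 4 7)(3 12 11)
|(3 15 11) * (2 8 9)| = 3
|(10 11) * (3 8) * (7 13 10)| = |(3 8)(7 13 10 11)| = 4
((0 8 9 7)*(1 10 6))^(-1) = ((0 8 9 7)(1 10 6))^(-1) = (0 7 9 8)(1 6 10)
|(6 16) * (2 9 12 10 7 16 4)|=|(2 9 12 10 7 16 6 4)|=8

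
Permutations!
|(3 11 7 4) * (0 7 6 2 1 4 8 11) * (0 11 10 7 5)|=6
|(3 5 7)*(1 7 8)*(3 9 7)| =4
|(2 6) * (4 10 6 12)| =|(2 12 4 10 6)| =5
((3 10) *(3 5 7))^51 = (3 7 5 10)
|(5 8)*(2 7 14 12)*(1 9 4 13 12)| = 8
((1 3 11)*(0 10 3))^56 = ((0 10 3 11 1))^56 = (0 10 3 11 1)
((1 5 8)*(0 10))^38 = ((0 10)(1 5 8))^38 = (10)(1 8 5)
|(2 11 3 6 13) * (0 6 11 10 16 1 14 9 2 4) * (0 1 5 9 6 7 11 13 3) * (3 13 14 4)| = |(0 7 11)(1 4)(2 10 16 5 9)(3 14 6 13)| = 60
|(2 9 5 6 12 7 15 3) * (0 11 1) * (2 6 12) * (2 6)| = |(0 11 1)(2 9 5 12 7 15 3)| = 21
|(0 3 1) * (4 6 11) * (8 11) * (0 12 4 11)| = 7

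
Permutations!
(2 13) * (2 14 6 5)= (2 13 14 6 5)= [0, 1, 13, 3, 4, 2, 5, 7, 8, 9, 10, 11, 12, 14, 6]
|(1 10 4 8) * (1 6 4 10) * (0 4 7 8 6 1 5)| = |(10)(0 4 6 7 8 1 5)| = 7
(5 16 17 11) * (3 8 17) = (3 8 17 11 5 16) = [0, 1, 2, 8, 4, 16, 6, 7, 17, 9, 10, 5, 12, 13, 14, 15, 3, 11]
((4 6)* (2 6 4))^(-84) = (6)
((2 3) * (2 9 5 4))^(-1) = ((2 3 9 5 4))^(-1) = (2 4 5 9 3)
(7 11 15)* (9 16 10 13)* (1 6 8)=(1 6 8)(7 11 15)(9 16 10 13)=[0, 6, 2, 3, 4, 5, 8, 11, 1, 16, 13, 15, 12, 9, 14, 7, 10]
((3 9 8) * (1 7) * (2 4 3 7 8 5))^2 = ((1 8 7)(2 4 3 9 5))^2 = (1 7 8)(2 3 5 4 9)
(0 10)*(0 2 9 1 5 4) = (0 10 2 9 1 5 4) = [10, 5, 9, 3, 0, 4, 6, 7, 8, 1, 2]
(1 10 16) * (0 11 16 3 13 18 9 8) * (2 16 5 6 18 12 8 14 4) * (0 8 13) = (0 11 5 6 18 9 14 4 2 16 1 10 3)(12 13) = [11, 10, 16, 0, 2, 6, 18, 7, 8, 14, 3, 5, 13, 12, 4, 15, 1, 17, 9]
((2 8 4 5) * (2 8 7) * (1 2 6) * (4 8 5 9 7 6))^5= (1 6 2)(4 7 9)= ((1 2 6)(4 9 7))^5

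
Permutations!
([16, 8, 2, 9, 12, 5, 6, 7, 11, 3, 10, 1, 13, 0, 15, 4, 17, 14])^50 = (0 17 15 12)(1 11 8)(4 13 16 14)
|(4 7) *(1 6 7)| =4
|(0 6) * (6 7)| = |(0 7 6)| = 3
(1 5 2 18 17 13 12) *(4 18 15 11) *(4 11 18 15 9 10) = [0, 5, 9, 3, 15, 2, 6, 7, 8, 10, 4, 11, 1, 12, 14, 18, 16, 13, 17] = (1 5 2 9 10 4 15 18 17 13 12)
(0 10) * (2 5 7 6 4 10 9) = (0 9 2 5 7 6 4 10) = [9, 1, 5, 3, 10, 7, 4, 6, 8, 2, 0]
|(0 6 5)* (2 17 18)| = |(0 6 5)(2 17 18)| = 3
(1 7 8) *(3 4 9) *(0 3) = (0 3 4 9)(1 7 8) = [3, 7, 2, 4, 9, 5, 6, 8, 1, 0]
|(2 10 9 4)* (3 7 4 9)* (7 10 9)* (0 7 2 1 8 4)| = |(0 7)(1 8 4)(2 9)(3 10)| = 6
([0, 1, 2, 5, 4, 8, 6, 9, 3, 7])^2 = (9)(3 8 5)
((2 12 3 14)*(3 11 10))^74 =((2 12 11 10 3 14))^74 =(2 11 3)(10 14 12)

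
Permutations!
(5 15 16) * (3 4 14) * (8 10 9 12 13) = (3 4 14)(5 15 16)(8 10 9 12 13) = [0, 1, 2, 4, 14, 15, 6, 7, 10, 12, 9, 11, 13, 8, 3, 16, 5]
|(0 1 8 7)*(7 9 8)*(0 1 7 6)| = 4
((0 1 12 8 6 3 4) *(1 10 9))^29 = ((0 10 9 1 12 8 6 3 4))^29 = (0 9 12 6 4 10 1 8 3)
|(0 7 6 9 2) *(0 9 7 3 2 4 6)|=7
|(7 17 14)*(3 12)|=|(3 12)(7 17 14)|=6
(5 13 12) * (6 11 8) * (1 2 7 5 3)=(1 2 7 5 13 12 3)(6 11 8)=[0, 2, 7, 1, 4, 13, 11, 5, 6, 9, 10, 8, 3, 12]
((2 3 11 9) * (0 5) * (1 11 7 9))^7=(0 5)(1 11)(2 9 7 3)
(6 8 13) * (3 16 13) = (3 16 13 6 8) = [0, 1, 2, 16, 4, 5, 8, 7, 3, 9, 10, 11, 12, 6, 14, 15, 13]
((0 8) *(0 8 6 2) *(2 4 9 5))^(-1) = (0 2 5 9 4 6)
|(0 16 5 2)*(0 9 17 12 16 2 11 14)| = |(0 2 9 17 12 16 5 11 14)| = 9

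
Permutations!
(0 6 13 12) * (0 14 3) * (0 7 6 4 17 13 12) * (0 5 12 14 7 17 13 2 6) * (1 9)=(0 4 13 5 12 7)(1 9)(2 6 14 3 17)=[4, 9, 6, 17, 13, 12, 14, 0, 8, 1, 10, 11, 7, 5, 3, 15, 16, 2]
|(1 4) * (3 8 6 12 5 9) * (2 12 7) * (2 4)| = |(1 2 12 5 9 3 8 6 7 4)| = 10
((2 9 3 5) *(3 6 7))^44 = (2 6 3)(5 9 7)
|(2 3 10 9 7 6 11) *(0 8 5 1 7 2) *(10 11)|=11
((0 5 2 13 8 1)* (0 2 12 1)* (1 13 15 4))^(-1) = ((0 5 12 13 8)(1 2 15 4))^(-1) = (0 8 13 12 5)(1 4 15 2)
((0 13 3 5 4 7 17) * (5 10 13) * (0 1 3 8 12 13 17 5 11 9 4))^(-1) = (0 5 7 4 9 11)(1 17 10 3)(8 13 12)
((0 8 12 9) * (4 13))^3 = (0 9 12 8)(4 13)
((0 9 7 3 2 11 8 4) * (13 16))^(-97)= (0 4 8 11 2 3 7 9)(13 16)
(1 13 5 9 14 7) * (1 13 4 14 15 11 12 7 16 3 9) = (1 4 14 16 3 9 15 11 12 7 13 5) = [0, 4, 2, 9, 14, 1, 6, 13, 8, 15, 10, 12, 7, 5, 16, 11, 3]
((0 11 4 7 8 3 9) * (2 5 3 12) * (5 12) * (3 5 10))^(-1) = ((0 11 4 7 8 10 3 9)(2 12))^(-1) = (0 9 3 10 8 7 4 11)(2 12)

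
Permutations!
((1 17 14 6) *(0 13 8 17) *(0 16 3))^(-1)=(0 3 16 1 6 14 17 8 13)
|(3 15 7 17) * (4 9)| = 4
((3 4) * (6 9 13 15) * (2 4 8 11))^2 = (2 3 11 4 8)(6 13)(9 15)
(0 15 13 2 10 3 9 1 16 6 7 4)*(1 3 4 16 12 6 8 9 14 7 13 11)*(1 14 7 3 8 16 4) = (16)(0 15 11 14 3 7 4)(1 12 6 13 2 10)(8 9) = [15, 12, 10, 7, 0, 5, 13, 4, 9, 8, 1, 14, 6, 2, 3, 11, 16]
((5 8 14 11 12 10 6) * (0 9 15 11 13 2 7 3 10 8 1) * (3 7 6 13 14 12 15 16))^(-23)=(0 6 10 9 5 13 16 1 2 3)(8 12)(11 15)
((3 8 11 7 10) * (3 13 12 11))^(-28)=(7 13 11 10 12)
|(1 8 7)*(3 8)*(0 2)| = |(0 2)(1 3 8 7)| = 4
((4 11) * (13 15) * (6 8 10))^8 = (15)(6 10 8)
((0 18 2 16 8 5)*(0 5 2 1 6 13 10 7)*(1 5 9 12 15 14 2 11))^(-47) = (0 18 5 9 12 15 14 2 16 8 11 1 6 13 10 7)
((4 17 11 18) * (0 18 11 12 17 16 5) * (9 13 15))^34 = ((0 18 4 16 5)(9 13 15)(12 17))^34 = (0 5 16 4 18)(9 13 15)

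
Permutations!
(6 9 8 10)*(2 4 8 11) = (2 4 8 10 6 9 11) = [0, 1, 4, 3, 8, 5, 9, 7, 10, 11, 6, 2]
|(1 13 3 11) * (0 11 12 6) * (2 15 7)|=21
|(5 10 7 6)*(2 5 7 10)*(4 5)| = 6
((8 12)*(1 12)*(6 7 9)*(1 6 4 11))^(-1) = (1 11 4 9 7 6 8 12)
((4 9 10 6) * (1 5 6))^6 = (10)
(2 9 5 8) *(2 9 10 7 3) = (2 10 7 3)(5 8 9) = [0, 1, 10, 2, 4, 8, 6, 3, 9, 5, 7]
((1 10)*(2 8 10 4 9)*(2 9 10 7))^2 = (1 10 4)(2 7 8)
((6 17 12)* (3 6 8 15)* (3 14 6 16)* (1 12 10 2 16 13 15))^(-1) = (1 8 12)(2 10 17 6 14 15 13 3 16)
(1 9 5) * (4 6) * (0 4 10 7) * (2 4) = (0 2 4 6 10 7)(1 9 5) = [2, 9, 4, 3, 6, 1, 10, 0, 8, 5, 7]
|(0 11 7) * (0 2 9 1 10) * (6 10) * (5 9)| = |(0 11 7 2 5 9 1 6 10)| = 9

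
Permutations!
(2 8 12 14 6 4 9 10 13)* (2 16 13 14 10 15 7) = (2 8 12 10 14 6 4 9 15 7)(13 16) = [0, 1, 8, 3, 9, 5, 4, 2, 12, 15, 14, 11, 10, 16, 6, 7, 13]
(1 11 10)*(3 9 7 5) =(1 11 10)(3 9 7 5) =[0, 11, 2, 9, 4, 3, 6, 5, 8, 7, 1, 10]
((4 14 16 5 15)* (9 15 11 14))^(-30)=((4 9 15)(5 11 14 16))^(-30)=(5 14)(11 16)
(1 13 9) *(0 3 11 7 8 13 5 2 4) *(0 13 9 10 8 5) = (0 3 11 7 5 2 4 13 10 8 9 1) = [3, 0, 4, 11, 13, 2, 6, 5, 9, 1, 8, 7, 12, 10]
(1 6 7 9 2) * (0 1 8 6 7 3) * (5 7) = (0 1 5 7 9 2 8 6 3) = [1, 5, 8, 0, 4, 7, 3, 9, 6, 2]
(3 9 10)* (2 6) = (2 6)(3 9 10) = [0, 1, 6, 9, 4, 5, 2, 7, 8, 10, 3]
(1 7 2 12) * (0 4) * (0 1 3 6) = (0 4 1 7 2 12 3 6) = [4, 7, 12, 6, 1, 5, 0, 2, 8, 9, 10, 11, 3]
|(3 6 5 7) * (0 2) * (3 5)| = |(0 2)(3 6)(5 7)| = 2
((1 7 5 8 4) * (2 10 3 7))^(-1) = ((1 2 10 3 7 5 8 4))^(-1) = (1 4 8 5 7 3 10 2)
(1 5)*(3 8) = [0, 5, 2, 8, 4, 1, 6, 7, 3] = (1 5)(3 8)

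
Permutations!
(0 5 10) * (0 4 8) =(0 5 10 4 8) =[5, 1, 2, 3, 8, 10, 6, 7, 0, 9, 4]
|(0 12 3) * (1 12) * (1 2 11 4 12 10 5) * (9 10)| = |(0 2 11 4 12 3)(1 9 10 5)| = 12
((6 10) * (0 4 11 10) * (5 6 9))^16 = ((0 4 11 10 9 5 6))^16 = (0 11 9 6 4 10 5)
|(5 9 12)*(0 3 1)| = |(0 3 1)(5 9 12)| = 3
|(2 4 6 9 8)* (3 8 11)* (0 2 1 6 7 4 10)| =6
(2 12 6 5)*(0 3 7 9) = (0 3 7 9)(2 12 6 5) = [3, 1, 12, 7, 4, 2, 5, 9, 8, 0, 10, 11, 6]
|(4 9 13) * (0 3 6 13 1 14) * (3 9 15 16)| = 12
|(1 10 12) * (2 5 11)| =|(1 10 12)(2 5 11)| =3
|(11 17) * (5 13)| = |(5 13)(11 17)| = 2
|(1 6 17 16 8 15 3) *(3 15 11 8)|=|(1 6 17 16 3)(8 11)|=10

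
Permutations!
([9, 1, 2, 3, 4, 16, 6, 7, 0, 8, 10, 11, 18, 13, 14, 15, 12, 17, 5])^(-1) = (0 8 9)(5 18 12 16)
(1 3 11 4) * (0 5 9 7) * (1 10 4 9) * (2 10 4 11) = (0 5 1 3 2 10 11 9 7) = [5, 3, 10, 2, 4, 1, 6, 0, 8, 7, 11, 9]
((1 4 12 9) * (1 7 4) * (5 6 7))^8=(4 9 6)(5 7 12)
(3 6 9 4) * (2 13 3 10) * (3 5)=(2 13 5 3 6 9 4 10)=[0, 1, 13, 6, 10, 3, 9, 7, 8, 4, 2, 11, 12, 5]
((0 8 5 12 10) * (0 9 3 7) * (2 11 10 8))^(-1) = ((0 2 11 10 9 3 7)(5 12 8))^(-1) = (0 7 3 9 10 11 2)(5 8 12)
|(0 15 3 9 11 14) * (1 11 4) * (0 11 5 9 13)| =4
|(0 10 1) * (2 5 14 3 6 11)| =6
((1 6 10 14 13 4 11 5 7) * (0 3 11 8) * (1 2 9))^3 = ((0 3 11 5 7 2 9 1 6 10 14 13 4 8))^3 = (0 5 9 10 4 3 7 1 14 8 11 2 6 13)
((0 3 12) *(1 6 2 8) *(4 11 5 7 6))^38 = (0 12 3)(1 2 7 11)(4 8 6 5)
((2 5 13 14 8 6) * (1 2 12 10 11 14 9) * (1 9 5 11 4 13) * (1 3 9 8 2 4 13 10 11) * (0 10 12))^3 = ((0 10 13 5 3 9 8 6)(1 4 12 11 14 2))^3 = (0 5 8 10 3 6 13 9)(1 11)(2 12)(4 14)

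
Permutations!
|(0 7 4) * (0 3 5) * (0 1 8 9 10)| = 9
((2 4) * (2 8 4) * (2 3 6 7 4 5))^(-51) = ((2 3 6 7 4 8 5))^(-51) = (2 8 7 3 5 4 6)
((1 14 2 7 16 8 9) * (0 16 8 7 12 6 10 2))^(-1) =(0 14 1 9 8 7 16)(2 10 6 12)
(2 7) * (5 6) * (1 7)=(1 7 2)(5 6)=[0, 7, 1, 3, 4, 6, 5, 2]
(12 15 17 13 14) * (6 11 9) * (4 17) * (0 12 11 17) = (0 12 15 4)(6 17 13 14 11 9) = [12, 1, 2, 3, 0, 5, 17, 7, 8, 6, 10, 9, 15, 14, 11, 4, 16, 13]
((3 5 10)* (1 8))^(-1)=((1 8)(3 5 10))^(-1)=(1 8)(3 10 5)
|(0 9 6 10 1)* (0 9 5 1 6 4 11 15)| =14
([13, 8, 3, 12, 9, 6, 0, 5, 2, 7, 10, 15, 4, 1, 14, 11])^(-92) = [2, 12, 9, 7, 6, 1, 8, 13, 4, 0, 10, 11, 5, 3, 14, 15]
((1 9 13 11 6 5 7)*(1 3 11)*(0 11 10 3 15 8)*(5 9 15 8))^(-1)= ((0 11 6 9 13 1 15 5 7 8)(3 10))^(-1)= (0 8 7 5 15 1 13 9 6 11)(3 10)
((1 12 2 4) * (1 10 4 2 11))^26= ((1 12 11)(4 10))^26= (1 11 12)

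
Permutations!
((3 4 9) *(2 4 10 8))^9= (2 3)(4 10)(8 9)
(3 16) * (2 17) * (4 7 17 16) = (2 16 3 4 7 17) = [0, 1, 16, 4, 7, 5, 6, 17, 8, 9, 10, 11, 12, 13, 14, 15, 3, 2]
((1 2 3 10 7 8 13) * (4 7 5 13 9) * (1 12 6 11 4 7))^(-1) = ((1 2 3 10 5 13 12 6 11 4)(7 8 9))^(-1) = (1 4 11 6 12 13 5 10 3 2)(7 9 8)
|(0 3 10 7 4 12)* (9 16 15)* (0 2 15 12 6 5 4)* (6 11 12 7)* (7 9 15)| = 10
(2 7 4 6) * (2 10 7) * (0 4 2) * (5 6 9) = (0 4 9 5 6 10 7 2) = [4, 1, 0, 3, 9, 6, 10, 2, 8, 5, 7]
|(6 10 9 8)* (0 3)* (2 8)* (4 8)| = 6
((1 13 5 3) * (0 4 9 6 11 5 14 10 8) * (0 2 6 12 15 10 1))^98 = (0 9 15 8 6 5)(1 14 13)(2 11 3 4 12 10) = ((0 4 9 12 15 10 8 2 6 11 5 3)(1 13 14))^98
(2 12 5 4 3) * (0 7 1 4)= (0 7 1 4 3 2 12 5)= [7, 4, 12, 2, 3, 0, 6, 1, 8, 9, 10, 11, 5]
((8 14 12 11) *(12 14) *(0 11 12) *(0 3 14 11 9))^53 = (0 9)(3 14 11 8)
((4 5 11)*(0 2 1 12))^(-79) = ((0 2 1 12)(4 5 11))^(-79) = (0 2 1 12)(4 11 5)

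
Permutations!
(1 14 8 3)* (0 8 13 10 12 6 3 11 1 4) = (0 8 11 1 14 13 10 12 6 3 4) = [8, 14, 2, 4, 0, 5, 3, 7, 11, 9, 12, 1, 6, 10, 13]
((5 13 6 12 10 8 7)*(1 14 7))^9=(14)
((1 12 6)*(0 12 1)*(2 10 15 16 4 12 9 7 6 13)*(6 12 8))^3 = ((0 9 7 12 13 2 10 15 16 4 8 6))^3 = (0 12 10 4)(2 16 6 7)(8 9 13 15)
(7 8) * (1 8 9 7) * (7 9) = (9)(1 8) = [0, 8, 2, 3, 4, 5, 6, 7, 1, 9]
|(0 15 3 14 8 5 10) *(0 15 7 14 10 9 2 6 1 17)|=30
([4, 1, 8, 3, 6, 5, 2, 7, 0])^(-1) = [8, 1, 6, 3, 0, 5, 4, 7, 2]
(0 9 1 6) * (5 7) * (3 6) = (0 9 1 3 6)(5 7) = [9, 3, 2, 6, 4, 7, 0, 5, 8, 1]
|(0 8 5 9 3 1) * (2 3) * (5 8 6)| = 7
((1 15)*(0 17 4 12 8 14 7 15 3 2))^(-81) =(0 15 12 2 7 4 3 14 17 1 8)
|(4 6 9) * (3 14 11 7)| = |(3 14 11 7)(4 6 9)| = 12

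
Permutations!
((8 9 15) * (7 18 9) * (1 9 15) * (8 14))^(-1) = ((1 9)(7 18 15 14 8))^(-1) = (1 9)(7 8 14 15 18)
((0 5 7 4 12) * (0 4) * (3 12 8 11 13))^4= ((0 5 7)(3 12 4 8 11 13))^4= (0 5 7)(3 11 4)(8 12 13)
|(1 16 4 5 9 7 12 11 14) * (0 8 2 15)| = 36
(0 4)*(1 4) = [1, 4, 2, 3, 0] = (0 1 4)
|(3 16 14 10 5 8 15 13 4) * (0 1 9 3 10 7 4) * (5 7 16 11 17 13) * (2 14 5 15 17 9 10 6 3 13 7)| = 16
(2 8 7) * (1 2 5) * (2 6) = (1 6 2 8 7 5) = [0, 6, 8, 3, 4, 1, 2, 5, 7]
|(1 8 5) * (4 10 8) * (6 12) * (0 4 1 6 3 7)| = 9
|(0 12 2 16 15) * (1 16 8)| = 7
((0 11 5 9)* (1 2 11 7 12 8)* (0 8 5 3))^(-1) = ((0 7 12 5 9 8 1 2 11 3))^(-1) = (0 3 11 2 1 8 9 5 12 7)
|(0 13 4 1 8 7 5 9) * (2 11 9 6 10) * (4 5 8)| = 8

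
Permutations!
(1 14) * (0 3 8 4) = [3, 14, 2, 8, 0, 5, 6, 7, 4, 9, 10, 11, 12, 13, 1] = (0 3 8 4)(1 14)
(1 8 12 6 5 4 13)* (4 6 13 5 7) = (1 8 12 13)(4 5 6 7) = [0, 8, 2, 3, 5, 6, 7, 4, 12, 9, 10, 11, 13, 1]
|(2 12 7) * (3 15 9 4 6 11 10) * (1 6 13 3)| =|(1 6 11 10)(2 12 7)(3 15 9 4 13)| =60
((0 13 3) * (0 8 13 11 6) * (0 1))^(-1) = (0 1 6 11)(3 13 8)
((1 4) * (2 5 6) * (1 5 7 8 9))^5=((1 4 5 6 2 7 8 9))^5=(1 7 5 9 2 4 8 6)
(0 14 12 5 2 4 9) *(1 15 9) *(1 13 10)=(0 14 12 5 2 4 13 10 1 15 9)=[14, 15, 4, 3, 13, 2, 6, 7, 8, 0, 1, 11, 5, 10, 12, 9]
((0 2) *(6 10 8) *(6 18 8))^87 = (0 2)(6 10)(8 18)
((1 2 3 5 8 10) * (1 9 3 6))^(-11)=((1 2 6)(3 5 8 10 9))^(-11)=(1 2 6)(3 9 10 8 5)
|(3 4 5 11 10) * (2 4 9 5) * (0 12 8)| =|(0 12 8)(2 4)(3 9 5 11 10)| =30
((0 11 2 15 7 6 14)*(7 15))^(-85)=(15)(0 14 6 7 2 11)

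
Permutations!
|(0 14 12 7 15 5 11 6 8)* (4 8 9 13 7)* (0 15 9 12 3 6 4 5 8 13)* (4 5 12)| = 8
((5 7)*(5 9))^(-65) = (5 7 9)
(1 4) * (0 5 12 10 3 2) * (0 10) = (0 5 12)(1 4)(2 10 3) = [5, 4, 10, 2, 1, 12, 6, 7, 8, 9, 3, 11, 0]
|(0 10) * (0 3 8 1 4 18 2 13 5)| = 10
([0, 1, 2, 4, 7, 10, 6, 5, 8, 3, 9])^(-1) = (3 9 10 5 7 4)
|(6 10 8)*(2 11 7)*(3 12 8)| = 15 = |(2 11 7)(3 12 8 6 10)|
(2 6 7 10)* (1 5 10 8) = (1 5 10 2 6 7 8) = [0, 5, 6, 3, 4, 10, 7, 8, 1, 9, 2]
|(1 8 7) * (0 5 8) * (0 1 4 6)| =6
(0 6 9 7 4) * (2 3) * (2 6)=[2, 1, 3, 6, 0, 5, 9, 4, 8, 7]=(0 2 3 6 9 7 4)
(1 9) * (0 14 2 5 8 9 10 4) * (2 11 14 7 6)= (0 7 6 2 5 8 9 1 10 4)(11 14)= [7, 10, 5, 3, 0, 8, 2, 6, 9, 1, 4, 14, 12, 13, 11]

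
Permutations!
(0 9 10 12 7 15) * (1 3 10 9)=(0 1 3 10 12 7 15)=[1, 3, 2, 10, 4, 5, 6, 15, 8, 9, 12, 11, 7, 13, 14, 0]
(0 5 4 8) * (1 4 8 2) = (0 5 8)(1 4 2) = [5, 4, 1, 3, 2, 8, 6, 7, 0]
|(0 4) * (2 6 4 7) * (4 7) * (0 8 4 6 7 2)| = |(0 6 2 7)(4 8)| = 4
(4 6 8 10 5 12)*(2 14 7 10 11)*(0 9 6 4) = (0 9 6 8 11 2 14 7 10 5 12) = [9, 1, 14, 3, 4, 12, 8, 10, 11, 6, 5, 2, 0, 13, 7]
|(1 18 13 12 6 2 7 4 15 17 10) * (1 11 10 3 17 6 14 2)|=|(1 18 13 12 14 2 7 4 15 6)(3 17)(10 11)|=10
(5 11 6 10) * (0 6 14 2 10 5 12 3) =(0 6 5 11 14 2 10 12 3) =[6, 1, 10, 0, 4, 11, 5, 7, 8, 9, 12, 14, 3, 13, 2]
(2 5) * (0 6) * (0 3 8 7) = (0 6 3 8 7)(2 5) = [6, 1, 5, 8, 4, 2, 3, 0, 7]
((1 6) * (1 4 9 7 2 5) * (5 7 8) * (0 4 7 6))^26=((0 4 9 8 5 1)(2 6 7))^26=(0 9 5)(1 4 8)(2 7 6)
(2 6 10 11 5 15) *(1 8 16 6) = (1 8 16 6 10 11 5 15 2) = [0, 8, 1, 3, 4, 15, 10, 7, 16, 9, 11, 5, 12, 13, 14, 2, 6]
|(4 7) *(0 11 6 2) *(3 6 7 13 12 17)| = |(0 11 7 4 13 12 17 3 6 2)| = 10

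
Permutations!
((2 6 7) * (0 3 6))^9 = (0 2 7 6 3)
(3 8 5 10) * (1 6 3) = [0, 6, 2, 8, 4, 10, 3, 7, 5, 9, 1] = (1 6 3 8 5 10)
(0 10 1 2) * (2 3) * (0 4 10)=(1 3 2 4 10)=[0, 3, 4, 2, 10, 5, 6, 7, 8, 9, 1]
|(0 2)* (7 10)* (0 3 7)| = |(0 2 3 7 10)| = 5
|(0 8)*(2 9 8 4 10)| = |(0 4 10 2 9 8)| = 6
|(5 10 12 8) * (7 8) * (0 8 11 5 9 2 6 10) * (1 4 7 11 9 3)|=|(0 8 3 1 4 7 9 2 6 10 12 11 5)|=13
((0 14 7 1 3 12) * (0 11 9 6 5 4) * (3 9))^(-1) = ((0 14 7 1 9 6 5 4)(3 12 11))^(-1) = (0 4 5 6 9 1 7 14)(3 11 12)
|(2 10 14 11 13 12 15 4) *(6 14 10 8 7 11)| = |(2 8 7 11 13 12 15 4)(6 14)| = 8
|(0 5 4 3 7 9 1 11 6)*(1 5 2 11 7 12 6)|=11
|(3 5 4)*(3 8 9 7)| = |(3 5 4 8 9 7)| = 6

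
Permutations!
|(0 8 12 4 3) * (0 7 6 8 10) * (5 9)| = |(0 10)(3 7 6 8 12 4)(5 9)| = 6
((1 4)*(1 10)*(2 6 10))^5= ((1 4 2 6 10))^5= (10)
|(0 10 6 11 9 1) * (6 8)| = |(0 10 8 6 11 9 1)| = 7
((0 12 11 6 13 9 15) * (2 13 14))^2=((0 12 11 6 14 2 13 9 15))^2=(0 11 14 13 15 12 6 2 9)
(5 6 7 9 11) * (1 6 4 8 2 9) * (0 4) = (0 4 8 2 9 11 5)(1 6 7) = [4, 6, 9, 3, 8, 0, 7, 1, 2, 11, 10, 5]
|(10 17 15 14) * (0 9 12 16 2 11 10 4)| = 11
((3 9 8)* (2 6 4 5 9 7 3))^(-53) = (2 6 4 5 9 8)(3 7)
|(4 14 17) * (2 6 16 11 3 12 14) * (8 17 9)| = 11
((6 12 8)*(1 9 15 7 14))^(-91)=(1 14 7 15 9)(6 8 12)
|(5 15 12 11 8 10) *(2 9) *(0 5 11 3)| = 30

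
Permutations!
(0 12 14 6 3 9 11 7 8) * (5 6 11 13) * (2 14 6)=(0 12 6 3 9 13 5 2 14 11 7 8)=[12, 1, 14, 9, 4, 2, 3, 8, 0, 13, 10, 7, 6, 5, 11]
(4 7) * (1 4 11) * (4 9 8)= [0, 9, 2, 3, 7, 5, 6, 11, 4, 8, 10, 1]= (1 9 8 4 7 11)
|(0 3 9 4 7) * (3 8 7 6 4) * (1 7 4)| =6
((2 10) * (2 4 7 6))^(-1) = (2 6 7 4 10)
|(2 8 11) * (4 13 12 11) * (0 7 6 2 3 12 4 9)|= 6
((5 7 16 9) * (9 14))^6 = ((5 7 16 14 9))^6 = (5 7 16 14 9)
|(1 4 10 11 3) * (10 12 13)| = 7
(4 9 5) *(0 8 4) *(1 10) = (0 8 4 9 5)(1 10) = [8, 10, 2, 3, 9, 0, 6, 7, 4, 5, 1]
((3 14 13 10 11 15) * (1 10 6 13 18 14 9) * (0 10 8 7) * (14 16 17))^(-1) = ((0 10 11 15 3 9 1 8 7)(6 13)(14 18 16 17))^(-1) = (0 7 8 1 9 3 15 11 10)(6 13)(14 17 16 18)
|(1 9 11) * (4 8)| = 6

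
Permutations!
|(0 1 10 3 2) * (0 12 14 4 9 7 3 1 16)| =|(0 16)(1 10)(2 12 14 4 9 7 3)| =14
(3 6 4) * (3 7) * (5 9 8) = [0, 1, 2, 6, 7, 9, 4, 3, 5, 8] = (3 6 4 7)(5 9 8)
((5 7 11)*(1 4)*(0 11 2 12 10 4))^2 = (0 5 2 10 1 11 7 12 4)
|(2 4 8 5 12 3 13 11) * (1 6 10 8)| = |(1 6 10 8 5 12 3 13 11 2 4)| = 11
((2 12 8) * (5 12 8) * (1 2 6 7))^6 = ((1 2 8 6 7)(5 12))^6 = (12)(1 2 8 6 7)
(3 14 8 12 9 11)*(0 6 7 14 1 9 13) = (0 6 7 14 8 12 13)(1 9 11 3) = [6, 9, 2, 1, 4, 5, 7, 14, 12, 11, 10, 3, 13, 0, 8]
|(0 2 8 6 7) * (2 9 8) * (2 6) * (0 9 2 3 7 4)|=4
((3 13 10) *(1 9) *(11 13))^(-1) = (1 9)(3 10 13 11)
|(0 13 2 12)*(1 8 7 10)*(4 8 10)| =|(0 13 2 12)(1 10)(4 8 7)| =12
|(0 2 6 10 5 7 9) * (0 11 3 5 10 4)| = 20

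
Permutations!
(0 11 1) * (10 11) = (0 10 11 1) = [10, 0, 2, 3, 4, 5, 6, 7, 8, 9, 11, 1]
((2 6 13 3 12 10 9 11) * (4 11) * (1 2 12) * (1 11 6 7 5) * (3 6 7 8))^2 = (13)(1 8 11 10 4 5 2 3 12 9 7) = ((1 2 8 3 11 12 10 9 4 7 5)(6 13))^2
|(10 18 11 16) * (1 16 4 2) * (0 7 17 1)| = 10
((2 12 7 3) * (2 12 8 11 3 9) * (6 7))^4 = ((2 8 11 3 12 6 7 9))^4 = (2 12)(3 9)(6 8)(7 11)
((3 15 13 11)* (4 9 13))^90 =(15)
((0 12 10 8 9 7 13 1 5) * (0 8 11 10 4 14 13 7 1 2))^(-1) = (0 2 13 14 4 12)(1 9 8 5)(10 11) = ((0 12 4 14 13 2)(1 5 8 9)(10 11))^(-1)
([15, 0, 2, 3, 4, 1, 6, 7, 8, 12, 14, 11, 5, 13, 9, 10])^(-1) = (0 1 5 12 9 14 10 15)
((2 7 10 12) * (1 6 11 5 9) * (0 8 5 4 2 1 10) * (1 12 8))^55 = (12)(0 7 2 4 11 6 1)(5 8 10 9)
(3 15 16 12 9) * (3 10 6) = [0, 1, 2, 15, 4, 5, 3, 7, 8, 10, 6, 11, 9, 13, 14, 16, 12] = (3 15 16 12 9 10 6)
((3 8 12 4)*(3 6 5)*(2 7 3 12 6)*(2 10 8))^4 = ((2 7 3)(4 10 8 6 5 12))^4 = (2 7 3)(4 5 8)(6 10 12)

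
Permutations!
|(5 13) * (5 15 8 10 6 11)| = |(5 13 15 8 10 6 11)| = 7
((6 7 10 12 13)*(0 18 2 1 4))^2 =((0 18 2 1 4)(6 7 10 12 13))^2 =(0 2 4 18 1)(6 10 13 7 12)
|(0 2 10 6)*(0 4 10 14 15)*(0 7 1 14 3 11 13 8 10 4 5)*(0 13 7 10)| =13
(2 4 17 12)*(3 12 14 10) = (2 4 17 14 10 3 12) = [0, 1, 4, 12, 17, 5, 6, 7, 8, 9, 3, 11, 2, 13, 10, 15, 16, 14]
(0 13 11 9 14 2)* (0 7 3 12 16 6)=[13, 1, 7, 12, 4, 5, 0, 3, 8, 14, 10, 9, 16, 11, 2, 15, 6]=(0 13 11 9 14 2 7 3 12 16 6)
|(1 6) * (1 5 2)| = |(1 6 5 2)| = 4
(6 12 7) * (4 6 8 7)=(4 6 12)(7 8)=[0, 1, 2, 3, 6, 5, 12, 8, 7, 9, 10, 11, 4]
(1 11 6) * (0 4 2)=[4, 11, 0, 3, 2, 5, 1, 7, 8, 9, 10, 6]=(0 4 2)(1 11 6)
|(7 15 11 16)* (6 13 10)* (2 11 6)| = |(2 11 16 7 15 6 13 10)| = 8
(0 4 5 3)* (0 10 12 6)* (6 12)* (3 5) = (12)(0 4 3 10 6) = [4, 1, 2, 10, 3, 5, 0, 7, 8, 9, 6, 11, 12]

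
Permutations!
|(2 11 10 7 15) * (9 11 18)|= 7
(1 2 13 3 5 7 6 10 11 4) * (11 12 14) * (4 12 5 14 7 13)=[0, 2, 4, 14, 1, 13, 10, 6, 8, 9, 5, 12, 7, 3, 11]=(1 2 4)(3 14 11 12 7 6 10 5 13)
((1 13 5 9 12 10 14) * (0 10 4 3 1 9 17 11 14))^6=(1 9 5 4 11)(3 14 13 12 17)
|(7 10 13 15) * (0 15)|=5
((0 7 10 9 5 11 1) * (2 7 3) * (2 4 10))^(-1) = ((0 3 4 10 9 5 11 1)(2 7))^(-1) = (0 1 11 5 9 10 4 3)(2 7)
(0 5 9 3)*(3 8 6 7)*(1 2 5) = (0 1 2 5 9 8 6 7 3) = [1, 2, 5, 0, 4, 9, 7, 3, 6, 8]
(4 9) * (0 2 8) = [2, 1, 8, 3, 9, 5, 6, 7, 0, 4] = (0 2 8)(4 9)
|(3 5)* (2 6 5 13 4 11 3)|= 12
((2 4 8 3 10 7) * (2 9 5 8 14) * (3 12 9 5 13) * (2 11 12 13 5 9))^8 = ((2 4 14 11 12)(3 10 7 9 5 8 13))^8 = (2 11 4 12 14)(3 10 7 9 5 8 13)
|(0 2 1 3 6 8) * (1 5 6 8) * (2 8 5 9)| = |(0 8)(1 3 5 6)(2 9)| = 4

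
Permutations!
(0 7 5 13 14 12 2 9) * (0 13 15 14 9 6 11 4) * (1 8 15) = [7, 8, 6, 3, 0, 1, 11, 5, 15, 13, 10, 4, 2, 9, 12, 14] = (0 7 5 1 8 15 14 12 2 6 11 4)(9 13)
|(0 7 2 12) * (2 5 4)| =6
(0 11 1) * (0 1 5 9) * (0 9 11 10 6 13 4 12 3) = (0 10 6 13 4 12 3)(5 11) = [10, 1, 2, 0, 12, 11, 13, 7, 8, 9, 6, 5, 3, 4]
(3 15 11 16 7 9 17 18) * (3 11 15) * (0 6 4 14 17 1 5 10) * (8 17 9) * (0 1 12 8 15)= (0 6 4 14 9 12 8 17 18 11 16 7 15)(1 5 10)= [6, 5, 2, 3, 14, 10, 4, 15, 17, 12, 1, 16, 8, 13, 9, 0, 7, 18, 11]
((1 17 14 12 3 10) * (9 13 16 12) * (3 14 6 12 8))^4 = (1 14 8 17 9 3 6 13 10 12 16)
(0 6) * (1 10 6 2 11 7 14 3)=[2, 10, 11, 1, 4, 5, 0, 14, 8, 9, 6, 7, 12, 13, 3]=(0 2 11 7 14 3 1 10 6)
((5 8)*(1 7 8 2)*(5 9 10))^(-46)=((1 7 8 9 10 5 2))^(-46)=(1 9 2 8 5 7 10)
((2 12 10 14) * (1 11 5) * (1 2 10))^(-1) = (1 12 2 5 11)(10 14)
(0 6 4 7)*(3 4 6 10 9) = [10, 1, 2, 4, 7, 5, 6, 0, 8, 3, 9] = (0 10 9 3 4 7)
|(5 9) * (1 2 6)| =|(1 2 6)(5 9)| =6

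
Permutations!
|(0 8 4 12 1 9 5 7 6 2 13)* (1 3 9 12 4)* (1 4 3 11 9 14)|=14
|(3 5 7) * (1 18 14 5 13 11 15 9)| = 10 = |(1 18 14 5 7 3 13 11 15 9)|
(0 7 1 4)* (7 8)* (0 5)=(0 8 7 1 4 5)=[8, 4, 2, 3, 5, 0, 6, 1, 7]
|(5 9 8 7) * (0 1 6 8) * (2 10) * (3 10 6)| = 10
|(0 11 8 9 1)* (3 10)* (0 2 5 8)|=10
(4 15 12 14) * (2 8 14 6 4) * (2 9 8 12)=(2 12 6 4 15)(8 14 9)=[0, 1, 12, 3, 15, 5, 4, 7, 14, 8, 10, 11, 6, 13, 9, 2]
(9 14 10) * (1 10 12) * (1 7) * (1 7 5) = (1 10 9 14 12 5) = [0, 10, 2, 3, 4, 1, 6, 7, 8, 14, 9, 11, 5, 13, 12]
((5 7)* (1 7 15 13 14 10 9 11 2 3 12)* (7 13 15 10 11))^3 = ((15)(1 13 14 11 2 3 12)(5 10 9 7))^3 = (15)(1 11 12 14 3 13 2)(5 7 9 10)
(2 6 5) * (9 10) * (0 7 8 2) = (0 7 8 2 6 5)(9 10) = [7, 1, 6, 3, 4, 0, 5, 8, 2, 10, 9]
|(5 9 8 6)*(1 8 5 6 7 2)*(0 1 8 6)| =6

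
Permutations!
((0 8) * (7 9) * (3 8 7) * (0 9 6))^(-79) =(0 6 7)(3 9 8)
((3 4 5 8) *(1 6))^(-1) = ((1 6)(3 4 5 8))^(-1) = (1 6)(3 8 5 4)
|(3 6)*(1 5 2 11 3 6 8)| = 6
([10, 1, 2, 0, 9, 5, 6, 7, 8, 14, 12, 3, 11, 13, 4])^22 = [12, 1, 2, 10, 9, 5, 6, 7, 8, 14, 11, 0, 3, 13, 4]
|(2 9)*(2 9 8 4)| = 3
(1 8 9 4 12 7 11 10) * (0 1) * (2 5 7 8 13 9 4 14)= (0 1 13 9 14 2 5 7 11 10)(4 12 8)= [1, 13, 5, 3, 12, 7, 6, 11, 4, 14, 0, 10, 8, 9, 2]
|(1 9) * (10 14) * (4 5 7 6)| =4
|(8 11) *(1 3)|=|(1 3)(8 11)|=2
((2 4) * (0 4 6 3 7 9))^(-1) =((0 4 2 6 3 7 9))^(-1) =(0 9 7 3 6 2 4)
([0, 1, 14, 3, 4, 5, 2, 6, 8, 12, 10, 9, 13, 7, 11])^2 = (2 11 12 7)(6 14 9 13)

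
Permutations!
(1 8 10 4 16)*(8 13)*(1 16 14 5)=(16)(1 13 8 10 4 14 5)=[0, 13, 2, 3, 14, 1, 6, 7, 10, 9, 4, 11, 12, 8, 5, 15, 16]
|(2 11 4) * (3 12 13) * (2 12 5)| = 7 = |(2 11 4 12 13 3 5)|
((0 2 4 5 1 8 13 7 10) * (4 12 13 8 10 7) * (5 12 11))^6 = (13)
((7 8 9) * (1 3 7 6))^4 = (1 9 7)(3 6 8)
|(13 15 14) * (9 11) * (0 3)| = 6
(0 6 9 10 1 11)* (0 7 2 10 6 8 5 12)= [8, 11, 10, 3, 4, 12, 9, 2, 5, 6, 1, 7, 0]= (0 8 5 12)(1 11 7 2 10)(6 9)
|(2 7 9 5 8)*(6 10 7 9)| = |(2 9 5 8)(6 10 7)| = 12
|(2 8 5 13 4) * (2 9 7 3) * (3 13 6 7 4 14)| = |(2 8 5 6 7 13 14 3)(4 9)| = 8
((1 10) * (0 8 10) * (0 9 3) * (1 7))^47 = (0 9 7 8 3 1 10)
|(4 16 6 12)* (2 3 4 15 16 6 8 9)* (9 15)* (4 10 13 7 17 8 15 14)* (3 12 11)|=30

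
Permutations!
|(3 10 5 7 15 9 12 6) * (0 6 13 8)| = 11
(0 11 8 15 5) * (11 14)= (0 14 11 8 15 5)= [14, 1, 2, 3, 4, 0, 6, 7, 15, 9, 10, 8, 12, 13, 11, 5]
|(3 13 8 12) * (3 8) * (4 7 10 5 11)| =|(3 13)(4 7 10 5 11)(8 12)| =10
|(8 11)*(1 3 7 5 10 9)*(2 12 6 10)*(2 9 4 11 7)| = 12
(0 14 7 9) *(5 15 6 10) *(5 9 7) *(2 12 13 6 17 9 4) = (0 14 5 15 17 9)(2 12 13 6 10 4) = [14, 1, 12, 3, 2, 15, 10, 7, 8, 0, 4, 11, 13, 6, 5, 17, 16, 9]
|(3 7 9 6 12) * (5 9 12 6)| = 6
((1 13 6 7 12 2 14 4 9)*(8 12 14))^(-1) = (1 9 4 14 7 6 13)(2 12 8) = ((1 13 6 7 14 4 9)(2 8 12))^(-1)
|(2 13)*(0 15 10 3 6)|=10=|(0 15 10 3 6)(2 13)|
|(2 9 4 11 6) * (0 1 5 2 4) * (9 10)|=|(0 1 5 2 10 9)(4 11 6)|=6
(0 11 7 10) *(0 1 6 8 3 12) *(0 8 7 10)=(0 11 10 1 6 7)(3 12 8)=[11, 6, 2, 12, 4, 5, 7, 0, 3, 9, 1, 10, 8]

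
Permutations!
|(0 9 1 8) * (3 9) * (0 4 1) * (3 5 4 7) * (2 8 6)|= 10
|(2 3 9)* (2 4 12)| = 5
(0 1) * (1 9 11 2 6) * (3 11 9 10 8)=[10, 0, 6, 11, 4, 5, 1, 7, 3, 9, 8, 2]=(0 10 8 3 11 2 6 1)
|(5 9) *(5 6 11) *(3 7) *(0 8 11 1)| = |(0 8 11 5 9 6 1)(3 7)| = 14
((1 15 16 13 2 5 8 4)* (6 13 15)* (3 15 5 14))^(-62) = (1 14 5 6 3 8 13 15 4 2 16)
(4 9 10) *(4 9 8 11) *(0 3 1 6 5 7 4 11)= (11)(0 3 1 6 5 7 4 8)(9 10)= [3, 6, 2, 1, 8, 7, 5, 4, 0, 10, 9, 11]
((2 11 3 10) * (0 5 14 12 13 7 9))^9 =(0 14 13 9 5 12 7)(2 11 3 10) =((0 5 14 12 13 7 9)(2 11 3 10))^9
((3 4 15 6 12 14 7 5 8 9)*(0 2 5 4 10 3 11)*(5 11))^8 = (0 11 2)(4 6 14)(5 9 8)(7 15 12)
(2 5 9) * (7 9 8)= (2 5 8 7 9)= [0, 1, 5, 3, 4, 8, 6, 9, 7, 2]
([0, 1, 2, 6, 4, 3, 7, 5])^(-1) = (3 5 7 6)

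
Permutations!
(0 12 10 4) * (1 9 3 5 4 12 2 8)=(0 2 8 1 9 3 5 4)(10 12)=[2, 9, 8, 5, 0, 4, 6, 7, 1, 3, 12, 11, 10]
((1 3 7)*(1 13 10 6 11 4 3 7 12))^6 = (1 4 10)(3 6 7)(11 13 12)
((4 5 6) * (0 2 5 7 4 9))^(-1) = (0 9 6 5 2)(4 7)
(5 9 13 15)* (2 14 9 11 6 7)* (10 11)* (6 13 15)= [0, 1, 14, 3, 4, 10, 7, 2, 8, 15, 11, 13, 12, 6, 9, 5]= (2 14 9 15 5 10 11 13 6 7)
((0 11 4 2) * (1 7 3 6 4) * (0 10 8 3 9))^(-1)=((0 11 1 7 9)(2 10 8 3 6 4))^(-1)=(0 9 7 1 11)(2 4 6 3 8 10)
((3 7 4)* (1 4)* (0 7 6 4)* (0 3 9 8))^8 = ((0 7 1 3 6 4 9 8))^8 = (9)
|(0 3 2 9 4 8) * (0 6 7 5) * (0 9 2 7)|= |(0 3 7 5 9 4 8 6)|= 8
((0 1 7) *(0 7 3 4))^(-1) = ((7)(0 1 3 4))^(-1) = (7)(0 4 3 1)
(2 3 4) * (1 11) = (1 11)(2 3 4) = [0, 11, 3, 4, 2, 5, 6, 7, 8, 9, 10, 1]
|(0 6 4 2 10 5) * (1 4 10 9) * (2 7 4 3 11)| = 20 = |(0 6 10 5)(1 3 11 2 9)(4 7)|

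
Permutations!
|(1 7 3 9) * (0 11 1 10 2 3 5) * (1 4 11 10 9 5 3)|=|(0 10 2 1 7 3 5)(4 11)|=14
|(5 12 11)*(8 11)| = 4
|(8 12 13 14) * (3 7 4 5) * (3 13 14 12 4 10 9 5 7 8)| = 10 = |(3 8 4 7 10 9 5 13 12 14)|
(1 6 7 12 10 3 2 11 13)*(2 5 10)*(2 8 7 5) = [0, 6, 11, 2, 4, 10, 5, 12, 7, 9, 3, 13, 8, 1] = (1 6 5 10 3 2 11 13)(7 12 8)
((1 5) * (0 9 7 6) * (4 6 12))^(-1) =((0 9 7 12 4 6)(1 5))^(-1) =(0 6 4 12 7 9)(1 5)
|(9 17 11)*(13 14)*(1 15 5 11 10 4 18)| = 18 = |(1 15 5 11 9 17 10 4 18)(13 14)|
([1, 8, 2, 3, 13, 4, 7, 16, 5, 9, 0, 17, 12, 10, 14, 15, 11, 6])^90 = [10, 0, 2, 3, 5, 8, 6, 7, 1, 9, 13, 11, 12, 4, 14, 15, 16, 17]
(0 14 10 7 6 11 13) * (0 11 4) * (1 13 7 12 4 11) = [14, 13, 2, 3, 0, 5, 11, 6, 8, 9, 12, 7, 4, 1, 10] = (0 14 10 12 4)(1 13)(6 11 7)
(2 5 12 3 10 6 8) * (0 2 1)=(0 2 5 12 3 10 6 8 1)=[2, 0, 5, 10, 4, 12, 8, 7, 1, 9, 6, 11, 3]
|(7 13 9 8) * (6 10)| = 4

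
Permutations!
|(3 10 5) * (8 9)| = |(3 10 5)(8 9)| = 6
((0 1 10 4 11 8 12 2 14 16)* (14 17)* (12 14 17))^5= ((17)(0 1 10 4 11 8 14 16)(2 12))^5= (17)(0 8 10 16 11 1 14 4)(2 12)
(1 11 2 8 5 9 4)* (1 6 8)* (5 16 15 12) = (1 11 2)(4 6 8 16 15 12 5 9) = [0, 11, 1, 3, 6, 9, 8, 7, 16, 4, 10, 2, 5, 13, 14, 12, 15]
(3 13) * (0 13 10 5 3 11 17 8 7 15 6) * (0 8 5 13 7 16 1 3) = (0 7 15 6 8 16 1 3 10 13 11 17 5) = [7, 3, 2, 10, 4, 0, 8, 15, 16, 9, 13, 17, 12, 11, 14, 6, 1, 5]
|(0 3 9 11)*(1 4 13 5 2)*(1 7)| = 12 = |(0 3 9 11)(1 4 13 5 2 7)|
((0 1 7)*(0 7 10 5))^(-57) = (0 5 10 1)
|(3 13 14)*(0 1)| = |(0 1)(3 13 14)| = 6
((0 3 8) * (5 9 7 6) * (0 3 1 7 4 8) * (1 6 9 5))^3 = (0 7 8 6 9 3 1 4)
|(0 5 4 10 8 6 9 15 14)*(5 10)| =14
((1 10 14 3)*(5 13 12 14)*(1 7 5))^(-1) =(1 10)(3 14 12 13 5 7)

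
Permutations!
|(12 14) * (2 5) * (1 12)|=6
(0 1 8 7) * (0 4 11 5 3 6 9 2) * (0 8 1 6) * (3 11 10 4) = (0 6 9 2 8 7 3)(4 10)(5 11) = [6, 1, 8, 0, 10, 11, 9, 3, 7, 2, 4, 5]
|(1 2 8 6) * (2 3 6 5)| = 3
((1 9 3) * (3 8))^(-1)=(1 3 8 9)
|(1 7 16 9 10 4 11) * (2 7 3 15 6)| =11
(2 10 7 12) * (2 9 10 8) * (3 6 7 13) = [0, 1, 8, 6, 4, 5, 7, 12, 2, 10, 13, 11, 9, 3] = (2 8)(3 6 7 12 9 10 13)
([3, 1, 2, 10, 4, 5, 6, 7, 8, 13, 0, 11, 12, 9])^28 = (13)(0 3 10)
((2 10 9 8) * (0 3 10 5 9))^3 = (10)(2 8 9 5)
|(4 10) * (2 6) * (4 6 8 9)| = 6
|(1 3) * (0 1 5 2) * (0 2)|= |(0 1 3 5)|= 4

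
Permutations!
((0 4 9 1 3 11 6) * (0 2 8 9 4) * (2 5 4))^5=(1 4 3 2 11 8 6 9 5)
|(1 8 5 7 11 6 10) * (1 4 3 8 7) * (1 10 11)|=|(1 7)(3 8 5 10 4)(6 11)|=10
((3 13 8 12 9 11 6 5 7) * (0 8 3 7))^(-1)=((0 8 12 9 11 6 5)(3 13))^(-1)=(0 5 6 11 9 12 8)(3 13)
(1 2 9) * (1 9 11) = (1 2 11) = [0, 2, 11, 3, 4, 5, 6, 7, 8, 9, 10, 1]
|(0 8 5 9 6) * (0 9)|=6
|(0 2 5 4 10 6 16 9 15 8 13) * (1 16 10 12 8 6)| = 42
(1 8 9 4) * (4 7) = [0, 8, 2, 3, 1, 5, 6, 4, 9, 7] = (1 8 9 7 4)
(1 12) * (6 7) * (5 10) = (1 12)(5 10)(6 7) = [0, 12, 2, 3, 4, 10, 7, 6, 8, 9, 5, 11, 1]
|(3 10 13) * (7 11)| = 6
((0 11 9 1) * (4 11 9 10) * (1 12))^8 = (12)(4 10 11)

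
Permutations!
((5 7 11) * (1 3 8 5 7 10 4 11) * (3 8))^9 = ((1 8 5 10 4 11 7))^9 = (1 5 4 7 8 10 11)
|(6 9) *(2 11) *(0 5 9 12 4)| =6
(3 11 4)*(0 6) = (0 6)(3 11 4) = [6, 1, 2, 11, 3, 5, 0, 7, 8, 9, 10, 4]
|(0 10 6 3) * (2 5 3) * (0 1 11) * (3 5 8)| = 8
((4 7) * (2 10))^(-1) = (2 10)(4 7)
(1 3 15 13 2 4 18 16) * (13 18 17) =(1 3 15 18 16)(2 4 17 13) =[0, 3, 4, 15, 17, 5, 6, 7, 8, 9, 10, 11, 12, 2, 14, 18, 1, 13, 16]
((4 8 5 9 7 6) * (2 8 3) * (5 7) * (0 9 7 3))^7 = (0 9 5 7 6 4)(2 8 3)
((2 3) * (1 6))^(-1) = (1 6)(2 3)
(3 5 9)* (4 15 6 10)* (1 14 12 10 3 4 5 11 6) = (1 14 12 10 5 9 4 15)(3 11 6) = [0, 14, 2, 11, 15, 9, 3, 7, 8, 4, 5, 6, 10, 13, 12, 1]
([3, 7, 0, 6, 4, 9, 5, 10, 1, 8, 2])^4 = (0 9 10 6 1)(2 5 7 3 8)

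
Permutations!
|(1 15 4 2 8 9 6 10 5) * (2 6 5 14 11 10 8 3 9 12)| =30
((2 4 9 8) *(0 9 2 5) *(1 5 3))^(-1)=((0 9 8 3 1 5)(2 4))^(-1)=(0 5 1 3 8 9)(2 4)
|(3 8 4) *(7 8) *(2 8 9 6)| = 7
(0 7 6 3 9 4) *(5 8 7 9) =(0 9 4)(3 5 8 7 6) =[9, 1, 2, 5, 0, 8, 3, 6, 7, 4]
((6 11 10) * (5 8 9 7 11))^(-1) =(5 6 10 11 7 9 8)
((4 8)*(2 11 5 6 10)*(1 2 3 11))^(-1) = ((1 2)(3 11 5 6 10)(4 8))^(-1) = (1 2)(3 10 6 5 11)(4 8)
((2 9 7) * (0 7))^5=(0 7 2 9)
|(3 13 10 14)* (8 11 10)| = 6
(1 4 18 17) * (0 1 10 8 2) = [1, 4, 0, 3, 18, 5, 6, 7, 2, 9, 8, 11, 12, 13, 14, 15, 16, 10, 17] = (0 1 4 18 17 10 8 2)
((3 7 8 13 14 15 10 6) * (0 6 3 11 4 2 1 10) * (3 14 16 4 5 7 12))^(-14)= (16)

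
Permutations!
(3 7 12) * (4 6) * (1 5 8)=(1 5 8)(3 7 12)(4 6)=[0, 5, 2, 7, 6, 8, 4, 12, 1, 9, 10, 11, 3]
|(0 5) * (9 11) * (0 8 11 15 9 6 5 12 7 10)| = |(0 12 7 10)(5 8 11 6)(9 15)| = 4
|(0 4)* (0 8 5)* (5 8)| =3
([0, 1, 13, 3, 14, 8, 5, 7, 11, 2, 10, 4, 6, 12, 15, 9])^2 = (2 12 5 11 14 9 13 6 8 4 15)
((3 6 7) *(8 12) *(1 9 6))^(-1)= ((1 9 6 7 3)(8 12))^(-1)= (1 3 7 6 9)(8 12)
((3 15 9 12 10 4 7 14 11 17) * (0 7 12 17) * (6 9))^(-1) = (0 11 14 7)(3 17 9 6 15)(4 10 12)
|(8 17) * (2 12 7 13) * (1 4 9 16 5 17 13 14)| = 12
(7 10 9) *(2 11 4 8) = (2 11 4 8)(7 10 9) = [0, 1, 11, 3, 8, 5, 6, 10, 2, 7, 9, 4]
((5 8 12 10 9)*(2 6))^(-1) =(2 6)(5 9 10 12 8)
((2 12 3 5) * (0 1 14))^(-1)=(0 14 1)(2 5 3 12)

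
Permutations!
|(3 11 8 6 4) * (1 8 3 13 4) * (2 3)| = 6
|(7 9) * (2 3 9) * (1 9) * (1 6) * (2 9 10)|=|(1 10 2 3 6)(7 9)|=10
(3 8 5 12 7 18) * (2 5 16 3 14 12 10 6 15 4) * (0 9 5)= (0 9 5 10 6 15 4 2)(3 8 16)(7 18 14 12)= [9, 1, 0, 8, 2, 10, 15, 18, 16, 5, 6, 11, 7, 13, 12, 4, 3, 17, 14]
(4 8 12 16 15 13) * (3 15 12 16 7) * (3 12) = (3 15 13 4 8 16)(7 12) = [0, 1, 2, 15, 8, 5, 6, 12, 16, 9, 10, 11, 7, 4, 14, 13, 3]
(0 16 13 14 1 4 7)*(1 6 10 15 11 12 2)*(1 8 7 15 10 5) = [16, 4, 8, 3, 15, 1, 5, 0, 7, 9, 10, 12, 2, 14, 6, 11, 13] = (0 16 13 14 6 5 1 4 15 11 12 2 8 7)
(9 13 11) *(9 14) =(9 13 11 14) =[0, 1, 2, 3, 4, 5, 6, 7, 8, 13, 10, 14, 12, 11, 9]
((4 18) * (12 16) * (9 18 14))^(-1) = ((4 14 9 18)(12 16))^(-1) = (4 18 9 14)(12 16)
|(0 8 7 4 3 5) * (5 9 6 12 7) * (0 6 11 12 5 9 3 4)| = 6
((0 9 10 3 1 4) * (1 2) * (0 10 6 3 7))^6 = (0 4 3)(1 6 7)(2 9 10)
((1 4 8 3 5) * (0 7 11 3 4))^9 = (0 3)(1 11)(4 8)(5 7)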